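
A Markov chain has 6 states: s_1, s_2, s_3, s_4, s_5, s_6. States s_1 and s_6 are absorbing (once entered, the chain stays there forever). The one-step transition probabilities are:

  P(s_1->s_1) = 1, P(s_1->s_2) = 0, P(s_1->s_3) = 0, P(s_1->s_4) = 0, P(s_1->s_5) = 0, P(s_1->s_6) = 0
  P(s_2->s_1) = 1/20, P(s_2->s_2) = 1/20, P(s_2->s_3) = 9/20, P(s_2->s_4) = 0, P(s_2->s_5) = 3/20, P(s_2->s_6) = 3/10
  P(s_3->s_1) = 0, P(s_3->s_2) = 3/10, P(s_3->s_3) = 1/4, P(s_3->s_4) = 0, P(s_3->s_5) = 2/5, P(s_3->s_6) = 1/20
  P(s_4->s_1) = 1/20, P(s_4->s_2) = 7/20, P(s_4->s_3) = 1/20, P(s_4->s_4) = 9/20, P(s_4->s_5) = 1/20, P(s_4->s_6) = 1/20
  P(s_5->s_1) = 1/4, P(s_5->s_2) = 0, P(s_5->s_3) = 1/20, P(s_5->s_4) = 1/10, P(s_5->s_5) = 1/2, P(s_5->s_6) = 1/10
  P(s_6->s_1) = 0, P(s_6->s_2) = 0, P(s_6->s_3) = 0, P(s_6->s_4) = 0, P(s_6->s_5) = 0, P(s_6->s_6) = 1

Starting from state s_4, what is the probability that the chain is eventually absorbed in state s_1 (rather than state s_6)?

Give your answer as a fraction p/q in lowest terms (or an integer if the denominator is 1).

Let a_i = P(absorbed in s_1 | start in state i).
Boundary conditions: a_s_1 = 1, a_s_6 = 0.
For each transient state i, a_i = sum_j P(i->j) * a_j:
  a_s_2 = 1/20*a_s_1 + 1/20*a_s_2 + 9/20*a_s_3 + 0*a_s_4 + 3/20*a_s_5 + 3/10*a_s_6
  a_s_3 = 0*a_s_1 + 3/10*a_s_2 + 1/4*a_s_3 + 0*a_s_4 + 2/5*a_s_5 + 1/20*a_s_6
  a_s_4 = 1/20*a_s_1 + 7/20*a_s_2 + 1/20*a_s_3 + 9/20*a_s_4 + 1/20*a_s_5 + 1/20*a_s_6
  a_s_5 = 1/4*a_s_1 + 0*a_s_2 + 1/20*a_s_3 + 1/10*a_s_4 + 1/2*a_s_5 + 1/10*a_s_6

Substituting a_s_1 = 1 and a_s_6 = 0, rearrange to (I - Q) a = r where r[i] = P(i -> s_1):
  [19/20, -9/20, 0, -3/20] . (a_s_2, a_s_3, a_s_4, a_s_5) = 1/20
  [-3/10, 3/4, 0, -2/5] . (a_s_2, a_s_3, a_s_4, a_s_5) = 0
  [-7/20, -1/20, 11/20, -1/20] . (a_s_2, a_s_3, a_s_4, a_s_5) = 1/20
  [0, -1/20, -1/10, 1/2] . (a_s_2, a_s_3, a_s_4, a_s_5) = 1/4

Solving yields:
  a_s_2 = 1637/4220
  a_s_3 = 209/422
  a_s_4 = 93/211
  a_s_5 = 2691/4220

Starting state is s_4, so the absorption probability is a_s_4 = 93/211.

Answer: 93/211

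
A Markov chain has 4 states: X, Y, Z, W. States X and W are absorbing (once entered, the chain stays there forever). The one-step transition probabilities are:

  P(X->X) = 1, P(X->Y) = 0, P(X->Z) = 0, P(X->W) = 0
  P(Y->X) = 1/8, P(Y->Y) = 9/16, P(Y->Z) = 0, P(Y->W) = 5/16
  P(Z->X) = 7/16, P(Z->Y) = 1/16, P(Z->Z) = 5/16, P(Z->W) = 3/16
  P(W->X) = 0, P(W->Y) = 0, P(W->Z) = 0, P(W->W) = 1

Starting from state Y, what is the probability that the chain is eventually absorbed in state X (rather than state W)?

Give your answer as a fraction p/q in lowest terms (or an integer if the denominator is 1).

Let a_i = P(absorbed in X | start in state i).
Boundary conditions: a_X = 1, a_W = 0.
For each transient state i, a_i = sum_j P(i->j) * a_j:
  a_Y = 1/8*a_X + 9/16*a_Y + 0*a_Z + 5/16*a_W
  a_Z = 7/16*a_X + 1/16*a_Y + 5/16*a_Z + 3/16*a_W

Substituting a_X = 1 and a_W = 0, rearrange to (I - Q) a = r where r[i] = P(i -> X):
  [7/16, 0] . (a_Y, a_Z) = 1/8
  [-1/16, 11/16] . (a_Y, a_Z) = 7/16

Solving yields:
  a_Y = 2/7
  a_Z = 51/77

Starting state is Y, so the absorption probability is a_Y = 2/7.

Answer: 2/7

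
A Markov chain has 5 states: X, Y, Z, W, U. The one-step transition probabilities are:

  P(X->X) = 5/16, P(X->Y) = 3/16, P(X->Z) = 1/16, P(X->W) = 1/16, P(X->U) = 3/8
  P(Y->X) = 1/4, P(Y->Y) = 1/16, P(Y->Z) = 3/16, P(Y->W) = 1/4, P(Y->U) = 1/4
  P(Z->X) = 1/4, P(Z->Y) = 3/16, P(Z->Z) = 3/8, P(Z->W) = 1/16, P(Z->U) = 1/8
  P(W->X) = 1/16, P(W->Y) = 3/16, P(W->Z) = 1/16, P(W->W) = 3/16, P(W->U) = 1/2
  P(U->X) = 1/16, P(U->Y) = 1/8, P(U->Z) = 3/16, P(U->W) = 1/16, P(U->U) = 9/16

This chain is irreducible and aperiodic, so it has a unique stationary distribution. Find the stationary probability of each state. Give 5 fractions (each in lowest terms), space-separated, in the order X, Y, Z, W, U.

The stationary distribution satisfies pi = pi * P, i.e.:
  pi_X = 5/16*pi_X + 1/4*pi_Y + 1/4*pi_Z + 1/16*pi_W + 1/16*pi_U
  pi_Y = 3/16*pi_X + 1/16*pi_Y + 3/16*pi_Z + 3/16*pi_W + 1/8*pi_U
  pi_Z = 1/16*pi_X + 3/16*pi_Y + 3/8*pi_Z + 1/16*pi_W + 3/16*pi_U
  pi_W = 1/16*pi_X + 1/4*pi_Y + 1/16*pi_Z + 3/16*pi_W + 1/16*pi_U
  pi_U = 3/8*pi_X + 1/4*pi_Y + 1/8*pi_Z + 1/2*pi_W + 9/16*pi_U
with normalization: pi_X + pi_Y + pi_Z + pi_W + pi_U = 1.

Using the first 4 balance equations plus normalization, the linear system A*pi = b is:
  [-11/16, 1/4, 1/4, 1/16, 1/16] . pi = 0
  [3/16, -15/16, 3/16, 3/16, 1/8] . pi = 0
  [1/16, 3/16, -5/8, 1/16, 3/16] . pi = 0
  [1/16, 1/4, 1/16, -13/16, 1/16] . pi = 0
  [1, 1, 1, 1, 1] . pi = 1

Solving yields:
  pi_X = 6289/37698
  pi_Y = 2726/18849
  pi_Z = 3569/18849
  pi_W = 1287/12566
  pi_U = 2493/6283

Verification (pi * P):
  6289/37698*5/16 + 2726/18849*1/4 + 3569/18849*1/4 + 1287/12566*1/16 + 2493/6283*1/16 = 6289/37698 = pi_X  (ok)
  6289/37698*3/16 + 2726/18849*1/16 + 3569/18849*3/16 + 1287/12566*3/16 + 2493/6283*1/8 = 2726/18849 = pi_Y  (ok)
  6289/37698*1/16 + 2726/18849*3/16 + 3569/18849*3/8 + 1287/12566*1/16 + 2493/6283*3/16 = 3569/18849 = pi_Z  (ok)
  6289/37698*1/16 + 2726/18849*1/4 + 3569/18849*1/16 + 1287/12566*3/16 + 2493/6283*1/16 = 1287/12566 = pi_W  (ok)
  6289/37698*3/8 + 2726/18849*1/4 + 3569/18849*1/8 + 1287/12566*1/2 + 2493/6283*9/16 = 2493/6283 = pi_U  (ok)

Answer: 6289/37698 2726/18849 3569/18849 1287/12566 2493/6283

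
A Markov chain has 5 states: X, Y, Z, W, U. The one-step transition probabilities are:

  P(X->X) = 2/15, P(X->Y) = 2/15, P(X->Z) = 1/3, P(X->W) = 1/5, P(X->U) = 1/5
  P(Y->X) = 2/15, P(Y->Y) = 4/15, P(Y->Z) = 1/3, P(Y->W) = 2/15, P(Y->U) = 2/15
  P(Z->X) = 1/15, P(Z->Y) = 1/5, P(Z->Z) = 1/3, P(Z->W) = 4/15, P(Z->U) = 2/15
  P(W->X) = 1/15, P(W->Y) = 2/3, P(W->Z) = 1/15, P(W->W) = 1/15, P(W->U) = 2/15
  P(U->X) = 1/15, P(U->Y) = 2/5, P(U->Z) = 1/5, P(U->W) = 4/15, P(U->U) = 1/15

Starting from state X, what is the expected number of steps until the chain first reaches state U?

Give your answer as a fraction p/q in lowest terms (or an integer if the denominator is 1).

Answer: 52245/7846

Derivation:
Let h_i = expected steps to first reach U from state i.
Boundary: h_U = 0.
First-step equations for the other states:
  h_X = 1 + 2/15*h_X + 2/15*h_Y + 1/3*h_Z + 1/5*h_W + 1/5*h_U
  h_Y = 1 + 2/15*h_X + 4/15*h_Y + 1/3*h_Z + 2/15*h_W + 2/15*h_U
  h_Z = 1 + 1/15*h_X + 1/5*h_Y + 1/3*h_Z + 4/15*h_W + 2/15*h_U
  h_W = 1 + 1/15*h_X + 2/3*h_Y + 1/15*h_Z + 1/15*h_W + 2/15*h_U

Substituting h_U = 0 and rearranging gives the linear system (I - Q) h = 1:
  [13/15, -2/15, -1/3, -1/5] . (h_X, h_Y, h_Z, h_W) = 1
  [-2/15, 11/15, -1/3, -2/15] . (h_X, h_Y, h_Z, h_W) = 1
  [-1/15, -1/5, 2/3, -4/15] . (h_X, h_Y, h_Z, h_W) = 1
  [-1/15, -2/3, -1/15, 14/15] . (h_X, h_Y, h_Z, h_W) = 1

Solving yields:
  h_X = 52245/7846
  h_Y = 55965/7846
  h_Z = 56235/7846
  h_W = 28065/3923

Starting state is X, so the expected hitting time is h_X = 52245/7846.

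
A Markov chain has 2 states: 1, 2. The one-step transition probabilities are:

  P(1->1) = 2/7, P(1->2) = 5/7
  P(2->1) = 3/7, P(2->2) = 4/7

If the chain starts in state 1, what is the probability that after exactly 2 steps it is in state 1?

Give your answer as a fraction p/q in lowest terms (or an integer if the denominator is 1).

Computing P^2 by repeated multiplication:
P^1 =
  1: [2/7, 5/7]
  2: [3/7, 4/7]
P^2 =
  1: [19/49, 30/49]
  2: [18/49, 31/49]

(P^2)[1 -> 1] = 19/49

Answer: 19/49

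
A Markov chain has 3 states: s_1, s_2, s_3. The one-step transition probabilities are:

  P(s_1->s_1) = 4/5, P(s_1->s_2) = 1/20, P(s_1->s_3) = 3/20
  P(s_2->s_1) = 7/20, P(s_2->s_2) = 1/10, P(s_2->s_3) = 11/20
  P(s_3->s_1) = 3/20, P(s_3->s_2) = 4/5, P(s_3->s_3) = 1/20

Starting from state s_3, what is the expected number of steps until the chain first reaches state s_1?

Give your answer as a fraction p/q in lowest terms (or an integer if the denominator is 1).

Answer: 340/83

Derivation:
Let h_i = expected steps to first reach s_1 from state i.
Boundary: h_s_1 = 0.
First-step equations for the other states:
  h_s_2 = 1 + 7/20*h_s_1 + 1/10*h_s_2 + 11/20*h_s_3
  h_s_3 = 1 + 3/20*h_s_1 + 4/5*h_s_2 + 1/20*h_s_3

Substituting h_s_1 = 0 and rearranging gives the linear system (I - Q) h = 1:
  [9/10, -11/20] . (h_s_2, h_s_3) = 1
  [-4/5, 19/20] . (h_s_2, h_s_3) = 1

Solving yields:
  h_s_2 = 300/83
  h_s_3 = 340/83

Starting state is s_3, so the expected hitting time is h_s_3 = 340/83.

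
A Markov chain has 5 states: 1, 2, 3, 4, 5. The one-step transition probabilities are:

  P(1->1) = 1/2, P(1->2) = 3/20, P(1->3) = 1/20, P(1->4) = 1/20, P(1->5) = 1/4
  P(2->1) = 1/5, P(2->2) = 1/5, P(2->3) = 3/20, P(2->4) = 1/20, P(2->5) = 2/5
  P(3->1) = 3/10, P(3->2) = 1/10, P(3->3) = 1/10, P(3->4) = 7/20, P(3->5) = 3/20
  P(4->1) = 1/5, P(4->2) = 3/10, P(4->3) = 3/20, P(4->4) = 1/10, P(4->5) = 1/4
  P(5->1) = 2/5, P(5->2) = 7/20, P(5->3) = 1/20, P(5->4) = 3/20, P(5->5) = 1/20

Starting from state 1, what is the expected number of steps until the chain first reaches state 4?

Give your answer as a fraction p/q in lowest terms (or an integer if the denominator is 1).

Let h_i = expected steps to first reach 4 from state i.
Boundary: h_4 = 0.
First-step equations for the other states:
  h_1 = 1 + 1/2*h_1 + 3/20*h_2 + 1/20*h_3 + 1/20*h_4 + 1/4*h_5
  h_2 = 1 + 1/5*h_1 + 1/5*h_2 + 3/20*h_3 + 1/20*h_4 + 2/5*h_5
  h_3 = 1 + 3/10*h_1 + 1/10*h_2 + 1/10*h_3 + 7/20*h_4 + 3/20*h_5
  h_5 = 1 + 2/5*h_1 + 7/20*h_2 + 1/20*h_3 + 3/20*h_4 + 1/20*h_5

Substituting h_4 = 0 and rearranging gives the linear system (I - Q) h = 1:
  [1/2, -3/20, -1/20, -1/4] . (h_1, h_2, h_3, h_5) = 1
  [-1/5, 4/5, -3/20, -2/5] . (h_1, h_2, h_3, h_5) = 1
  [-3/10, -1/10, 9/10, -3/20] . (h_1, h_2, h_3, h_5) = 1
  [-2/5, -7/20, -1/20, 19/20] . (h_1, h_2, h_3, h_5) = 1

Solving yields:
  h_1 = 85000/8067
  h_2 = 27020/2689
  h_3 = 59180/8067
  h_5 = 77260/8067

Starting state is 1, so the expected hitting time is h_1 = 85000/8067.

Answer: 85000/8067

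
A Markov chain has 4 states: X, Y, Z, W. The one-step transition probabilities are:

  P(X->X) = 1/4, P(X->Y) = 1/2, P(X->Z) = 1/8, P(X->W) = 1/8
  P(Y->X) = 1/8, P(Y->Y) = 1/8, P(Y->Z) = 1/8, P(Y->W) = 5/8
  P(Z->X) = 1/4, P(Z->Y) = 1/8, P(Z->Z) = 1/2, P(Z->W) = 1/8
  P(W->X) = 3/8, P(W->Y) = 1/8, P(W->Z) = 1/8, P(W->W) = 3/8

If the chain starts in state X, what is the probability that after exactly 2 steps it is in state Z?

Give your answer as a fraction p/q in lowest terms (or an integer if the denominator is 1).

Computing P^2 by repeated multiplication:
P^1 =
  X: [1/4, 1/2, 1/8, 1/8]
  Y: [1/8, 1/8, 1/8, 5/8]
  Z: [1/4, 1/8, 1/2, 1/8]
  W: [3/8, 1/8, 1/8, 3/8]
P^2 =
  X: [13/64, 7/32, 11/64, 13/32]
  Y: [5/16, 11/64, 11/64, 11/32]
  Z: [1/4, 7/32, 5/16, 7/32]
  W: [9/32, 17/64, 11/64, 9/32]

(P^2)[X -> Z] = 11/64

Answer: 11/64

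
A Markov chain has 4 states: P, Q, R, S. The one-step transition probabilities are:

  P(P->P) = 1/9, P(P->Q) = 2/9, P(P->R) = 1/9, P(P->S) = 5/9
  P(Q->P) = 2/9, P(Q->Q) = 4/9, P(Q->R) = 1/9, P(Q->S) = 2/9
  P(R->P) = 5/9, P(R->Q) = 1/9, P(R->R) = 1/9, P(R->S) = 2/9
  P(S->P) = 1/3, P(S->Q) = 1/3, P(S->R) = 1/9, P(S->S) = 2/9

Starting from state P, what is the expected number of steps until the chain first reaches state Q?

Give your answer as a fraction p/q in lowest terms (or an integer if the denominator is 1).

Let h_i = expected steps to first reach Q from state i.
Boundary: h_Q = 0.
First-step equations for the other states:
  h_P = 1 + 1/9*h_P + 2/9*h_Q + 1/9*h_R + 5/9*h_S
  h_R = 1 + 5/9*h_P + 1/9*h_Q + 1/9*h_R + 2/9*h_S
  h_S = 1 + 1/3*h_P + 1/3*h_Q + 1/9*h_R + 2/9*h_S

Substituting h_Q = 0 and rearranging gives the linear system (I - Q) h = 1:
  [8/9, -1/9, -5/9] . (h_P, h_R, h_S) = 1
  [-5/9, 8/9, -2/9] . (h_P, h_R, h_S) = 1
  [-1/3, -1/9, 7/9] . (h_P, h_R, h_S) = 1

Solving yields:
  h_P = 162/41
  h_R = 9/2
  h_S = 297/82

Starting state is P, so the expected hitting time is h_P = 162/41.

Answer: 162/41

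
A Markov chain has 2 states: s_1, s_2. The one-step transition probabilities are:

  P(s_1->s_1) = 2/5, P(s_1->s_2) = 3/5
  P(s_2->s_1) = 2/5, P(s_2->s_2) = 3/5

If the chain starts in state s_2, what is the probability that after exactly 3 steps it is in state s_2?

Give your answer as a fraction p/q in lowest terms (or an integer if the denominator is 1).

Computing P^3 by repeated multiplication:
P^1 =
  s_1: [2/5, 3/5]
  s_2: [2/5, 3/5]
P^2 =
  s_1: [2/5, 3/5]
  s_2: [2/5, 3/5]
P^3 =
  s_1: [2/5, 3/5]
  s_2: [2/5, 3/5]

(P^3)[s_2 -> s_2] = 3/5

Answer: 3/5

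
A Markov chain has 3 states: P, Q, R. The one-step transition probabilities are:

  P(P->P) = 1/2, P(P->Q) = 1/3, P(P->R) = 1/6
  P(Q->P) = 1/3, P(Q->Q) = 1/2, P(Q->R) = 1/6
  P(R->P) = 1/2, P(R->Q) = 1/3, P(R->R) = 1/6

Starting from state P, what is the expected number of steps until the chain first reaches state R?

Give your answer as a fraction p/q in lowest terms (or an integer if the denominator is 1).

Let h_i = expected steps to first reach R from state i.
Boundary: h_R = 0.
First-step equations for the other states:
  h_P = 1 + 1/2*h_P + 1/3*h_Q + 1/6*h_R
  h_Q = 1 + 1/3*h_P + 1/2*h_Q + 1/6*h_R

Substituting h_R = 0 and rearranging gives the linear system (I - Q) h = 1:
  [1/2, -1/3] . (h_P, h_Q) = 1
  [-1/3, 1/2] . (h_P, h_Q) = 1

Solving yields:
  h_P = 6
  h_Q = 6

Starting state is P, so the expected hitting time is h_P = 6.

Answer: 6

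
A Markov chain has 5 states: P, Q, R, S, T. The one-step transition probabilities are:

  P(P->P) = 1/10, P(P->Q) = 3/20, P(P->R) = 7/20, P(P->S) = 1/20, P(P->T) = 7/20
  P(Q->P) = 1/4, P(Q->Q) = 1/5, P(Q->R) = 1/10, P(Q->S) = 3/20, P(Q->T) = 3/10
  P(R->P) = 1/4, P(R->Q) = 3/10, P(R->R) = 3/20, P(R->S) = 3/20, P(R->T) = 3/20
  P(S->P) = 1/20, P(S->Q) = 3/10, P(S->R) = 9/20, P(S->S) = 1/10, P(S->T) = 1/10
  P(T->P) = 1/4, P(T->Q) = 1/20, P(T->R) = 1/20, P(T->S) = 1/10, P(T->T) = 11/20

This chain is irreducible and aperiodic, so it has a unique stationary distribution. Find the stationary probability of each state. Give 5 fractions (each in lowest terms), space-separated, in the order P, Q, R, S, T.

The stationary distribution satisfies pi = pi * P, i.e.:
  pi_P = 1/10*pi_P + 1/4*pi_Q + 1/4*pi_R + 1/20*pi_S + 1/4*pi_T
  pi_Q = 3/20*pi_P + 1/5*pi_Q + 3/10*pi_R + 3/10*pi_S + 1/20*pi_T
  pi_R = 7/20*pi_P + 1/10*pi_Q + 3/20*pi_R + 9/20*pi_S + 1/20*pi_T
  pi_S = 1/20*pi_P + 3/20*pi_Q + 3/20*pi_R + 1/10*pi_S + 1/10*pi_T
  pi_T = 7/20*pi_P + 3/10*pi_Q + 3/20*pi_R + 1/10*pi_S + 11/20*pi_T
with normalization: pi_P + pi_Q + pi_R + pi_S + pi_T = 1.

Using the first 4 balance equations plus normalization, the linear system A*pi = b is:
  [-9/10, 1/4, 1/4, 1/20, 1/4] . pi = 0
  [3/20, -4/5, 3/10, 3/10, 1/20] . pi = 0
  [7/20, 1/10, -17/20, 9/20, 1/20] . pi = 0
  [1/20, 3/20, 3/20, -9/10, 1/10] . pi = 0
  [1, 1, 1, 1, 1] . pi = 1

Solving yields:
  pi_P = 26173/131703
  pi_Q = 21907/131703
  pi_R = 2140/11973
  pi_S = 14134/131703
  pi_T = 45949/131703

Verification (pi * P):
  26173/131703*1/10 + 21907/131703*1/4 + 2140/11973*1/4 + 14134/131703*1/20 + 45949/131703*1/4 = 26173/131703 = pi_P  (ok)
  26173/131703*3/20 + 21907/131703*1/5 + 2140/11973*3/10 + 14134/131703*3/10 + 45949/131703*1/20 = 21907/131703 = pi_Q  (ok)
  26173/131703*7/20 + 21907/131703*1/10 + 2140/11973*3/20 + 14134/131703*9/20 + 45949/131703*1/20 = 2140/11973 = pi_R  (ok)
  26173/131703*1/20 + 21907/131703*3/20 + 2140/11973*3/20 + 14134/131703*1/10 + 45949/131703*1/10 = 14134/131703 = pi_S  (ok)
  26173/131703*7/20 + 21907/131703*3/10 + 2140/11973*3/20 + 14134/131703*1/10 + 45949/131703*11/20 = 45949/131703 = pi_T  (ok)

Answer: 26173/131703 21907/131703 2140/11973 14134/131703 45949/131703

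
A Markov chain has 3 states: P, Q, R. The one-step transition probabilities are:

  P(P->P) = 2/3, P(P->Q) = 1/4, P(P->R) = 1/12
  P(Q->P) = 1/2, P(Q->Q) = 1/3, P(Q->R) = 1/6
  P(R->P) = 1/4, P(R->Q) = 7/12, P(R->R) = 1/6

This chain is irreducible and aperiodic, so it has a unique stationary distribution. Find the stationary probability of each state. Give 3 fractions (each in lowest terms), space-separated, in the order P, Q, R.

Answer: 22/39 37/117 14/117

Derivation:
The stationary distribution satisfies pi = pi * P, i.e.:
  pi_P = 2/3*pi_P + 1/2*pi_Q + 1/4*pi_R
  pi_Q = 1/4*pi_P + 1/3*pi_Q + 7/12*pi_R
  pi_R = 1/12*pi_P + 1/6*pi_Q + 1/6*pi_R
with normalization: pi_P + pi_Q + pi_R = 1.

Using the first 2 balance equations plus normalization, the linear system A*pi = b is:
  [-1/3, 1/2, 1/4] . pi = 0
  [1/4, -2/3, 7/12] . pi = 0
  [1, 1, 1] . pi = 1

Solving yields:
  pi_P = 22/39
  pi_Q = 37/117
  pi_R = 14/117

Verification (pi * P):
  22/39*2/3 + 37/117*1/2 + 14/117*1/4 = 22/39 = pi_P  (ok)
  22/39*1/4 + 37/117*1/3 + 14/117*7/12 = 37/117 = pi_Q  (ok)
  22/39*1/12 + 37/117*1/6 + 14/117*1/6 = 14/117 = pi_R  (ok)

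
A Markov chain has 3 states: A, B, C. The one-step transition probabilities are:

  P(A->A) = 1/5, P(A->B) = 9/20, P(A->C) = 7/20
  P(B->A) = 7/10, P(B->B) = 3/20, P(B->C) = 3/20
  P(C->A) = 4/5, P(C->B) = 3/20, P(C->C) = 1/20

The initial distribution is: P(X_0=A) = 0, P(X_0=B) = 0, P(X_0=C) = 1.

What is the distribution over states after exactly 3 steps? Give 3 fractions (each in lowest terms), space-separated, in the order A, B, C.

Answer: 289/500 483/2000 361/2000

Derivation:
Propagating the distribution step by step (d_{t+1} = d_t * P):
d_0 = (A=0, B=0, C=1)
  d_1[A] = 0*1/5 + 0*7/10 + 1*4/5 = 4/5
  d_1[B] = 0*9/20 + 0*3/20 + 1*3/20 = 3/20
  d_1[C] = 0*7/20 + 0*3/20 + 1*1/20 = 1/20
d_1 = (A=4/5, B=3/20, C=1/20)
  d_2[A] = 4/5*1/5 + 3/20*7/10 + 1/20*4/5 = 61/200
  d_2[B] = 4/5*9/20 + 3/20*3/20 + 1/20*3/20 = 39/100
  d_2[C] = 4/5*7/20 + 3/20*3/20 + 1/20*1/20 = 61/200
d_2 = (A=61/200, B=39/100, C=61/200)
  d_3[A] = 61/200*1/5 + 39/100*7/10 + 61/200*4/5 = 289/500
  d_3[B] = 61/200*9/20 + 39/100*3/20 + 61/200*3/20 = 483/2000
  d_3[C] = 61/200*7/20 + 39/100*3/20 + 61/200*1/20 = 361/2000
d_3 = (A=289/500, B=483/2000, C=361/2000)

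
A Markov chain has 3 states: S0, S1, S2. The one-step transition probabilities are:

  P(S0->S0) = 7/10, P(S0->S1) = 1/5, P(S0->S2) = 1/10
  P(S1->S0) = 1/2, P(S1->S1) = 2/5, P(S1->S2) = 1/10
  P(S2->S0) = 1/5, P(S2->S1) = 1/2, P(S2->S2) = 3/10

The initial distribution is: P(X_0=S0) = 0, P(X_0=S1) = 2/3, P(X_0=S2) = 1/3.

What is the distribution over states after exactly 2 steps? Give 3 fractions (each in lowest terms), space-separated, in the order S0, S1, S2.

Propagating the distribution step by step (d_{t+1} = d_t * P):
d_0 = (S0=0, S1=2/3, S2=1/3)
  d_1[S0] = 0*7/10 + 2/3*1/2 + 1/3*1/5 = 2/5
  d_1[S1] = 0*1/5 + 2/3*2/5 + 1/3*1/2 = 13/30
  d_1[S2] = 0*1/10 + 2/3*1/10 + 1/3*3/10 = 1/6
d_1 = (S0=2/5, S1=13/30, S2=1/6)
  d_2[S0] = 2/5*7/10 + 13/30*1/2 + 1/6*1/5 = 53/100
  d_2[S1] = 2/5*1/5 + 13/30*2/5 + 1/6*1/2 = 101/300
  d_2[S2] = 2/5*1/10 + 13/30*1/10 + 1/6*3/10 = 2/15
d_2 = (S0=53/100, S1=101/300, S2=2/15)

Answer: 53/100 101/300 2/15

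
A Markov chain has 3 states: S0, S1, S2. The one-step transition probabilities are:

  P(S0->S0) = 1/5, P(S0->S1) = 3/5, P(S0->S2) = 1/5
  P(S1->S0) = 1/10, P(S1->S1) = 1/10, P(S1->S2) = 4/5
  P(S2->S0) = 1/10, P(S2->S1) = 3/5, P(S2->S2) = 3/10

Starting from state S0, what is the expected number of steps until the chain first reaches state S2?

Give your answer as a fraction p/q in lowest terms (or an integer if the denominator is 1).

Let h_i = expected steps to first reach S2 from state i.
Boundary: h_S2 = 0.
First-step equations for the other states:
  h_S0 = 1 + 1/5*h_S0 + 3/5*h_S1 + 1/5*h_S2
  h_S1 = 1 + 1/10*h_S0 + 1/10*h_S1 + 4/5*h_S2

Substituting h_S2 = 0 and rearranging gives the linear system (I - Q) h = 1:
  [4/5, -3/5] . (h_S0, h_S1) = 1
  [-1/10, 9/10] . (h_S0, h_S1) = 1

Solving yields:
  h_S0 = 25/11
  h_S1 = 15/11

Starting state is S0, so the expected hitting time is h_S0 = 25/11.

Answer: 25/11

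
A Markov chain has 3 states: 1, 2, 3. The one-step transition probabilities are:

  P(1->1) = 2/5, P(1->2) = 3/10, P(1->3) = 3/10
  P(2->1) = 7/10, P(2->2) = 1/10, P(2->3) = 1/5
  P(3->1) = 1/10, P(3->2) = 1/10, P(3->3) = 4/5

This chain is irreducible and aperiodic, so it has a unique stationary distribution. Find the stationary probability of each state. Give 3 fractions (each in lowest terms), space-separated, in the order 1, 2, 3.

The stationary distribution satisfies pi = pi * P, i.e.:
  pi_1 = 2/5*pi_1 + 7/10*pi_2 + 1/10*pi_3
  pi_2 = 3/10*pi_1 + 1/10*pi_2 + 1/10*pi_3
  pi_3 = 3/10*pi_1 + 1/5*pi_2 + 4/5*pi_3
with normalization: pi_1 + pi_2 + pi_3 = 1.

Using the first 2 balance equations plus normalization, the linear system A*pi = b is:
  [-3/5, 7/10, 1/10] . pi = 0
  [3/10, -9/10, 1/10] . pi = 0
  [1, 1, 1] . pi = 1

Solving yields:
  pi_1 = 8/29
  pi_2 = 9/58
  pi_3 = 33/58

Verification (pi * P):
  8/29*2/5 + 9/58*7/10 + 33/58*1/10 = 8/29 = pi_1  (ok)
  8/29*3/10 + 9/58*1/10 + 33/58*1/10 = 9/58 = pi_2  (ok)
  8/29*3/10 + 9/58*1/5 + 33/58*4/5 = 33/58 = pi_3  (ok)

Answer: 8/29 9/58 33/58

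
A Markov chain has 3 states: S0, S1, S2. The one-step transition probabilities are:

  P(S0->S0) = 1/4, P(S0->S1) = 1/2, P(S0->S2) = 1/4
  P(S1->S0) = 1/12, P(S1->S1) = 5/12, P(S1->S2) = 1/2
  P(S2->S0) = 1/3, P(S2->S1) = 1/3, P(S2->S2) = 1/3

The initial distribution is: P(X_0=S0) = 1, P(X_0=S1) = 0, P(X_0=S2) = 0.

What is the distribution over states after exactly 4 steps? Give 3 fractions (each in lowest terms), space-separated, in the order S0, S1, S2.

Answer: 497/2304 695/1728 2641/6912

Derivation:
Propagating the distribution step by step (d_{t+1} = d_t * P):
d_0 = (S0=1, S1=0, S2=0)
  d_1[S0] = 1*1/4 + 0*1/12 + 0*1/3 = 1/4
  d_1[S1] = 1*1/2 + 0*5/12 + 0*1/3 = 1/2
  d_1[S2] = 1*1/4 + 0*1/2 + 0*1/3 = 1/4
d_1 = (S0=1/4, S1=1/2, S2=1/4)
  d_2[S0] = 1/4*1/4 + 1/2*1/12 + 1/4*1/3 = 3/16
  d_2[S1] = 1/4*1/2 + 1/2*5/12 + 1/4*1/3 = 5/12
  d_2[S2] = 1/4*1/4 + 1/2*1/2 + 1/4*1/3 = 19/48
d_2 = (S0=3/16, S1=5/12, S2=19/48)
  d_3[S0] = 3/16*1/4 + 5/12*1/12 + 19/48*1/3 = 41/192
  d_3[S1] = 3/16*1/2 + 5/12*5/12 + 19/48*1/3 = 115/288
  d_3[S2] = 3/16*1/4 + 5/12*1/2 + 19/48*1/3 = 223/576
d_3 = (S0=41/192, S1=115/288, S2=223/576)
  d_4[S0] = 41/192*1/4 + 115/288*1/12 + 223/576*1/3 = 497/2304
  d_4[S1] = 41/192*1/2 + 115/288*5/12 + 223/576*1/3 = 695/1728
  d_4[S2] = 41/192*1/4 + 115/288*1/2 + 223/576*1/3 = 2641/6912
d_4 = (S0=497/2304, S1=695/1728, S2=2641/6912)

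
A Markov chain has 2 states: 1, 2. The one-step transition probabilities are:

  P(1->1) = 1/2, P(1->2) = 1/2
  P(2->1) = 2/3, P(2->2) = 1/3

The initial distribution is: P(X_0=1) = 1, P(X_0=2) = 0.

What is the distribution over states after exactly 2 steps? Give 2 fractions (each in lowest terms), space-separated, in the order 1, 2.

Answer: 7/12 5/12

Derivation:
Propagating the distribution step by step (d_{t+1} = d_t * P):
d_0 = (1=1, 2=0)
  d_1[1] = 1*1/2 + 0*2/3 = 1/2
  d_1[2] = 1*1/2 + 0*1/3 = 1/2
d_1 = (1=1/2, 2=1/2)
  d_2[1] = 1/2*1/2 + 1/2*2/3 = 7/12
  d_2[2] = 1/2*1/2 + 1/2*1/3 = 5/12
d_2 = (1=7/12, 2=5/12)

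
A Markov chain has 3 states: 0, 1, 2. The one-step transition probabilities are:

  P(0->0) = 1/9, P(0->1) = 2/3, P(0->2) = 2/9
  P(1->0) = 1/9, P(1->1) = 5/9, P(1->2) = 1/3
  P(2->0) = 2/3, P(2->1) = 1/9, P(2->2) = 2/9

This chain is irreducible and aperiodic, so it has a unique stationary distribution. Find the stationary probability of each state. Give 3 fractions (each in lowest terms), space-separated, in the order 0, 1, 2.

The stationary distribution satisfies pi = pi * P, i.e.:
  pi_0 = 1/9*pi_0 + 1/9*pi_1 + 2/3*pi_2
  pi_1 = 2/3*pi_0 + 5/9*pi_1 + 1/9*pi_2
  pi_2 = 2/9*pi_0 + 1/3*pi_1 + 2/9*pi_2
with normalization: pi_0 + pi_1 + pi_2 = 1.

Using the first 2 balance equations plus normalization, the linear system A*pi = b is:
  [-8/9, 1/9, 2/3] . pi = 0
  [2/3, -4/9, 1/9] . pi = 0
  [1, 1, 1] . pi = 1

Solving yields:
  pi_0 = 5/19
  pi_1 = 44/95
  pi_2 = 26/95

Verification (pi * P):
  5/19*1/9 + 44/95*1/9 + 26/95*2/3 = 5/19 = pi_0  (ok)
  5/19*2/3 + 44/95*5/9 + 26/95*1/9 = 44/95 = pi_1  (ok)
  5/19*2/9 + 44/95*1/3 + 26/95*2/9 = 26/95 = pi_2  (ok)

Answer: 5/19 44/95 26/95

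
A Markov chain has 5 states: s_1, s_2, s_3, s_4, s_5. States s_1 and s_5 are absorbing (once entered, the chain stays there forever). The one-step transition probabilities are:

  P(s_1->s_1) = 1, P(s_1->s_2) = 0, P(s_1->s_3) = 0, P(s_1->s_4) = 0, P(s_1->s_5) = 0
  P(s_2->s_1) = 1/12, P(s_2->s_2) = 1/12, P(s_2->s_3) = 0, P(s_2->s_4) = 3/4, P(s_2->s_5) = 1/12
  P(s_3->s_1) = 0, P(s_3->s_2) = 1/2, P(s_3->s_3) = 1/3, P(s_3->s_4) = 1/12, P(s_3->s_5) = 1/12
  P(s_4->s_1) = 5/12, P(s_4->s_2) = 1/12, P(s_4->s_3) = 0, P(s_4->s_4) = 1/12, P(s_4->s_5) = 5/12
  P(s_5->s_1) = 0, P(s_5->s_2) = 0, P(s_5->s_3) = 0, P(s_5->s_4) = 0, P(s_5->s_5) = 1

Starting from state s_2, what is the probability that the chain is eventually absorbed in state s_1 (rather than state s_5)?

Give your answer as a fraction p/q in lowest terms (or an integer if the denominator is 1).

Answer: 1/2

Derivation:
Let a_i = P(absorbed in s_1 | start in state i).
Boundary conditions: a_s_1 = 1, a_s_5 = 0.
For each transient state i, a_i = sum_j P(i->j) * a_j:
  a_s_2 = 1/12*a_s_1 + 1/12*a_s_2 + 0*a_s_3 + 3/4*a_s_4 + 1/12*a_s_5
  a_s_3 = 0*a_s_1 + 1/2*a_s_2 + 1/3*a_s_3 + 1/12*a_s_4 + 1/12*a_s_5
  a_s_4 = 5/12*a_s_1 + 1/12*a_s_2 + 0*a_s_3 + 1/12*a_s_4 + 5/12*a_s_5

Substituting a_s_1 = 1 and a_s_5 = 0, rearrange to (I - Q) a = r where r[i] = P(i -> s_1):
  [11/12, 0, -3/4] . (a_s_2, a_s_3, a_s_4) = 1/12
  [-1/2, 2/3, -1/12] . (a_s_2, a_s_3, a_s_4) = 0
  [-1/12, 0, 11/12] . (a_s_2, a_s_3, a_s_4) = 5/12

Solving yields:
  a_s_2 = 1/2
  a_s_3 = 7/16
  a_s_4 = 1/2

Starting state is s_2, so the absorption probability is a_s_2 = 1/2.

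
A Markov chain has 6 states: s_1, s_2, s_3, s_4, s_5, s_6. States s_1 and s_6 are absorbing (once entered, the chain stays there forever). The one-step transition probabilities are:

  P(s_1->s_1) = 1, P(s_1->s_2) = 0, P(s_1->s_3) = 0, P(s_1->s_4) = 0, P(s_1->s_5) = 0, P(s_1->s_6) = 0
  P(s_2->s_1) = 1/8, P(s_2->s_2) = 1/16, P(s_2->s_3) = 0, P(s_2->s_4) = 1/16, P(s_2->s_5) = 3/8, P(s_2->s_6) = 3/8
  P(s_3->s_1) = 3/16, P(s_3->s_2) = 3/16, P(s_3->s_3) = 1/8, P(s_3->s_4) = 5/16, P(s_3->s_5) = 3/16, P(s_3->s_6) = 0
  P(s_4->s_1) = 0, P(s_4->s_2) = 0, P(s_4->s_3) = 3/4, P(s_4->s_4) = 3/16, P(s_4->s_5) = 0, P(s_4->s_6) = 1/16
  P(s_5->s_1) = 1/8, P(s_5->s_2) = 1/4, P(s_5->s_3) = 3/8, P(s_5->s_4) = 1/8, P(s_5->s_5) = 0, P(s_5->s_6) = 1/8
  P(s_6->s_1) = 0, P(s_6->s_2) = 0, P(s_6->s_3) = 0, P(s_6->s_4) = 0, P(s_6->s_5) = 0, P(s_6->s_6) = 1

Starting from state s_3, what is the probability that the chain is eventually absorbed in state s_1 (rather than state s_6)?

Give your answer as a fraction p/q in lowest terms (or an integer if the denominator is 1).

Let a_i = P(absorbed in s_1 | start in state i).
Boundary conditions: a_s_1 = 1, a_s_6 = 0.
For each transient state i, a_i = sum_j P(i->j) * a_j:
  a_s_2 = 1/8*a_s_1 + 1/16*a_s_2 + 0*a_s_3 + 1/16*a_s_4 + 3/8*a_s_5 + 3/8*a_s_6
  a_s_3 = 3/16*a_s_1 + 3/16*a_s_2 + 1/8*a_s_3 + 5/16*a_s_4 + 3/16*a_s_5 + 0*a_s_6
  a_s_4 = 0*a_s_1 + 0*a_s_2 + 3/4*a_s_3 + 3/16*a_s_4 + 0*a_s_5 + 1/16*a_s_6
  a_s_5 = 1/8*a_s_1 + 1/4*a_s_2 + 3/8*a_s_3 + 1/8*a_s_4 + 0*a_s_5 + 1/8*a_s_6

Substituting a_s_1 = 1 and a_s_6 = 0, rearrange to (I - Q) a = r where r[i] = P(i -> s_1):
  [15/16, 0, -1/16, -3/8] . (a_s_2, a_s_3, a_s_4, a_s_5) = 1/8
  [-3/16, 7/8, -5/16, -3/16] . (a_s_2, a_s_3, a_s_4, a_s_5) = 3/16
  [0, -3/4, 13/16, 0] . (a_s_2, a_s_3, a_s_4, a_s_5) = 0
  [-1/4, -3/8, -1/8, 1] . (a_s_2, a_s_3, a_s_4, a_s_5) = 1/8

Solving yields:
  a_s_2 = 3620/9603
  a_s_3 = 1937/3201
  a_s_4 = 596/1067
  a_s_5 = 4955/9603

Starting state is s_3, so the absorption probability is a_s_3 = 1937/3201.

Answer: 1937/3201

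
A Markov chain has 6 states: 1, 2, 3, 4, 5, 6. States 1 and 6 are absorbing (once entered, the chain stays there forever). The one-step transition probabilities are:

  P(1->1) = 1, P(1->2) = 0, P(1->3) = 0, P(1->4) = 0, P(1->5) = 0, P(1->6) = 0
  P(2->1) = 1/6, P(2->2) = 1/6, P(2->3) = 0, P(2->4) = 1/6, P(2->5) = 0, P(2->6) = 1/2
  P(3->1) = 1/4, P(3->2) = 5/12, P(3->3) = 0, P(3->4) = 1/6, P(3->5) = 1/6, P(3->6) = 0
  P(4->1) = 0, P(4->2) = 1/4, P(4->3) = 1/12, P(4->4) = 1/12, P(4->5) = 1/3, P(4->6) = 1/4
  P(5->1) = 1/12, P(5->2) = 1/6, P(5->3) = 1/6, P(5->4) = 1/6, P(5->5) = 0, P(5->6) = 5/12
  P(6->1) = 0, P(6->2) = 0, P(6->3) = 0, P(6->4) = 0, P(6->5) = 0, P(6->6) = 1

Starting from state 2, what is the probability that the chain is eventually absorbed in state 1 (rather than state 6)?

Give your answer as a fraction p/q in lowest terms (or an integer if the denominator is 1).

Let a_i = P(absorbed in 1 | start in state i).
Boundary conditions: a_1 = 1, a_6 = 0.
For each transient state i, a_i = sum_j P(i->j) * a_j:
  a_2 = 1/6*a_1 + 1/6*a_2 + 0*a_3 + 1/6*a_4 + 0*a_5 + 1/2*a_6
  a_3 = 1/4*a_1 + 5/12*a_2 + 0*a_3 + 1/6*a_4 + 1/6*a_5 + 0*a_6
  a_4 = 0*a_1 + 1/4*a_2 + 1/12*a_3 + 1/12*a_4 + 1/3*a_5 + 1/4*a_6
  a_5 = 1/12*a_1 + 1/6*a_2 + 1/6*a_3 + 1/6*a_4 + 0*a_5 + 5/12*a_6

Substituting a_1 = 1 and a_6 = 0, rearrange to (I - Q) a = r where r[i] = P(i -> 1):
  [5/6, 0, -1/6, 0] . (a_2, a_3, a_4, a_5) = 1/6
  [-5/12, 1, -1/6, -1/6] . (a_2, a_3, a_4, a_5) = 1/4
  [-1/4, -1/12, 11/12, -1/3] . (a_2, a_3, a_4, a_5) = 0
  [-1/6, -1/6, -1/6, 1] . (a_2, a_3, a_4, a_5) = 1/12

Solving yields:
  a_2 = 151/638
  a_3 = 664/1595
  a_4 = 117/638
  a_5 = 49/220

Starting state is 2, so the absorption probability is a_2 = 151/638.

Answer: 151/638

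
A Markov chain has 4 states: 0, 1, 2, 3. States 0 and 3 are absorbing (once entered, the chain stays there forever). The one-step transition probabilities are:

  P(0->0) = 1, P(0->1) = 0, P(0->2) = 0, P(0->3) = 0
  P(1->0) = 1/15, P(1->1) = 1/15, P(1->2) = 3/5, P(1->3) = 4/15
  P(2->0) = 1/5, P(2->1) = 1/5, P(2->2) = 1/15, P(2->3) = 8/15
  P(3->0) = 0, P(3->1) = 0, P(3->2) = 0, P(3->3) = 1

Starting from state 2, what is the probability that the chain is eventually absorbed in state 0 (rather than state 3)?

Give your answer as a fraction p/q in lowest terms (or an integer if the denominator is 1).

Let a_i = P(absorbed in 0 | start in state i).
Boundary conditions: a_0 = 1, a_3 = 0.
For each transient state i, a_i = sum_j P(i->j) * a_j:
  a_1 = 1/15*a_0 + 1/15*a_1 + 3/5*a_2 + 4/15*a_3
  a_2 = 1/5*a_0 + 1/5*a_1 + 1/15*a_2 + 8/15*a_3

Substituting a_0 = 1 and a_3 = 0, rearrange to (I - Q) a = r where r[i] = P(i -> 0):
  [14/15, -3/5] . (a_1, a_2) = 1/15
  [-1/5, 14/15] . (a_1, a_2) = 1/5

Solving yields:
  a_1 = 41/169
  a_2 = 45/169

Starting state is 2, so the absorption probability is a_2 = 45/169.

Answer: 45/169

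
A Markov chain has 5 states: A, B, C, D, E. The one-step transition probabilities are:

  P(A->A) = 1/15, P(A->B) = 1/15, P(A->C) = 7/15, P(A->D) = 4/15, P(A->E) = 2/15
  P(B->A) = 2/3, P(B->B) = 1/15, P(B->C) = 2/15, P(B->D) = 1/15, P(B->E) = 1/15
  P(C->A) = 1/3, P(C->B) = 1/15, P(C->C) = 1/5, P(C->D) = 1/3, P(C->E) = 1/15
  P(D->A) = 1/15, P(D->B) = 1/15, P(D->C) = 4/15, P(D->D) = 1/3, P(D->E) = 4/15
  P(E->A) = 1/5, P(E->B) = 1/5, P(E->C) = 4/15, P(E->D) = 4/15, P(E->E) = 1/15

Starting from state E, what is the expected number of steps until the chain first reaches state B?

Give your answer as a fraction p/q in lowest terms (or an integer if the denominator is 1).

Answer: 27975/2752

Derivation:
Let h_i = expected steps to first reach B from state i.
Boundary: h_B = 0.
First-step equations for the other states:
  h_A = 1 + 1/15*h_A + 1/15*h_B + 7/15*h_C + 4/15*h_D + 2/15*h_E
  h_C = 1 + 1/3*h_A + 1/15*h_B + 1/5*h_C + 1/3*h_D + 1/15*h_E
  h_D = 1 + 1/15*h_A + 1/15*h_B + 4/15*h_C + 1/3*h_D + 4/15*h_E
  h_E = 1 + 1/5*h_A + 1/5*h_B + 4/15*h_C + 4/15*h_D + 1/15*h_E

Substituting h_B = 0 and rearranging gives the linear system (I - Q) h = 1:
  [14/15, -7/15, -4/15, -2/15] . (h_A, h_C, h_D, h_E) = 1
  [-1/3, 4/5, -1/3, -1/15] . (h_A, h_C, h_D, h_E) = 1
  [-1/15, -4/15, 2/3, -4/15] . (h_A, h_C, h_D, h_E) = 1
  [-1/5, -4/15, -4/15, 14/15] . (h_A, h_C, h_D, h_E) = 1

Solving yields:
  h_A = 16005/1376
  h_C = 16095/1376
  h_D = 31395/2752
  h_E = 27975/2752

Starting state is E, so the expected hitting time is h_E = 27975/2752.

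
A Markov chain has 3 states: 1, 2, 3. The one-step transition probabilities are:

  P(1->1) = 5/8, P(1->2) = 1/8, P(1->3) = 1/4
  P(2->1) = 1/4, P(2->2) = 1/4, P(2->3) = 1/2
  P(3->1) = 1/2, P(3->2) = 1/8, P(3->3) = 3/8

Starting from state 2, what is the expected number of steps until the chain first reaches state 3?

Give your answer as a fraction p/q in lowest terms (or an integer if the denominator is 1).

Answer: 5/2

Derivation:
Let h_i = expected steps to first reach 3 from state i.
Boundary: h_3 = 0.
First-step equations for the other states:
  h_1 = 1 + 5/8*h_1 + 1/8*h_2 + 1/4*h_3
  h_2 = 1 + 1/4*h_1 + 1/4*h_2 + 1/2*h_3

Substituting h_3 = 0 and rearranging gives the linear system (I - Q) h = 1:
  [3/8, -1/8] . (h_1, h_2) = 1
  [-1/4, 3/4] . (h_1, h_2) = 1

Solving yields:
  h_1 = 7/2
  h_2 = 5/2

Starting state is 2, so the expected hitting time is h_2 = 5/2.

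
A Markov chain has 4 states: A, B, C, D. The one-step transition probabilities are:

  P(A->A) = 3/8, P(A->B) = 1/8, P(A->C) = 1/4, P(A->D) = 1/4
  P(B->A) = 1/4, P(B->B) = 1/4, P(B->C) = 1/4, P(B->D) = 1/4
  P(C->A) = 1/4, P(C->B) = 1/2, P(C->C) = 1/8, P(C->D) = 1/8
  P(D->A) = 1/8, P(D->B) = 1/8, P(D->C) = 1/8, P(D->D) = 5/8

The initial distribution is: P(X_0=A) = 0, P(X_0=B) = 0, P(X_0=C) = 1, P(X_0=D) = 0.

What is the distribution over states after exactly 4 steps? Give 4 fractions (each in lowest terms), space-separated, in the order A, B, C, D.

Propagating the distribution step by step (d_{t+1} = d_t * P):
d_0 = (A=0, B=0, C=1, D=0)
  d_1[A] = 0*3/8 + 0*1/4 + 1*1/4 + 0*1/8 = 1/4
  d_1[B] = 0*1/8 + 0*1/4 + 1*1/2 + 0*1/8 = 1/2
  d_1[C] = 0*1/4 + 0*1/4 + 1*1/8 + 0*1/8 = 1/8
  d_1[D] = 0*1/4 + 0*1/4 + 1*1/8 + 0*5/8 = 1/8
d_1 = (A=1/4, B=1/2, C=1/8, D=1/8)
  d_2[A] = 1/4*3/8 + 1/2*1/4 + 1/8*1/4 + 1/8*1/8 = 17/64
  d_2[B] = 1/4*1/8 + 1/2*1/4 + 1/8*1/2 + 1/8*1/8 = 15/64
  d_2[C] = 1/4*1/4 + 1/2*1/4 + 1/8*1/8 + 1/8*1/8 = 7/32
  d_2[D] = 1/4*1/4 + 1/2*1/4 + 1/8*1/8 + 1/8*5/8 = 9/32
d_2 = (A=17/64, B=15/64, C=7/32, D=9/32)
  d_3[A] = 17/64*3/8 + 15/64*1/4 + 7/32*1/4 + 9/32*1/8 = 127/512
  d_3[B] = 17/64*1/8 + 15/64*1/4 + 7/32*1/2 + 9/32*1/8 = 121/512
  d_3[C] = 17/64*1/4 + 15/64*1/4 + 7/32*1/8 + 9/32*1/8 = 3/16
  d_3[D] = 17/64*1/4 + 15/64*1/4 + 7/32*1/8 + 9/32*5/8 = 21/64
d_3 = (A=127/512, B=121/512, C=3/16, D=21/64)
  d_4[A] = 127/512*3/8 + 121/512*1/4 + 3/16*1/4 + 21/64*1/8 = 983/4096
  d_4[B] = 127/512*1/8 + 121/512*1/4 + 3/16*1/2 + 21/64*1/8 = 921/4096
  d_4[C] = 127/512*1/4 + 121/512*1/4 + 3/16*1/8 + 21/64*1/8 = 95/512
  d_4[D] = 127/512*1/4 + 121/512*1/4 + 3/16*1/8 + 21/64*5/8 = 179/512
d_4 = (A=983/4096, B=921/4096, C=95/512, D=179/512)

Answer: 983/4096 921/4096 95/512 179/512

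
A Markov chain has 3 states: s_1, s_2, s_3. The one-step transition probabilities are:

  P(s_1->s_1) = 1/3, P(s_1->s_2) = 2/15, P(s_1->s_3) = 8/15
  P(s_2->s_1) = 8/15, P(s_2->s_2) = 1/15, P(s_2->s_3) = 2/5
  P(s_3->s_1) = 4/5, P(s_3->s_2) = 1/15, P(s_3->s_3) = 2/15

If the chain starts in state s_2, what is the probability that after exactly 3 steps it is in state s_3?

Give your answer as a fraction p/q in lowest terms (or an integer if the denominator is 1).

Computing P^3 by repeated multiplication:
P^1 =
  s_1: [1/3, 2/15, 8/15]
  s_2: [8/15, 1/15, 2/5]
  s_3: [4/5, 1/15, 2/15]
P^2 =
  s_1: [137/225, 4/45, 68/225]
  s_2: [8/15, 23/225, 82/225]
  s_3: [92/225, 3/25, 106/225]
P^3 =
  s_1: [1661/3375, 362/3375, 1352/3375]
  s_2: [1768/3375, 23/225, 1262/3375]
  s_3: [1948/3375, 317/3375, 74/225]

(P^3)[s_2 -> s_3] = 1262/3375

Answer: 1262/3375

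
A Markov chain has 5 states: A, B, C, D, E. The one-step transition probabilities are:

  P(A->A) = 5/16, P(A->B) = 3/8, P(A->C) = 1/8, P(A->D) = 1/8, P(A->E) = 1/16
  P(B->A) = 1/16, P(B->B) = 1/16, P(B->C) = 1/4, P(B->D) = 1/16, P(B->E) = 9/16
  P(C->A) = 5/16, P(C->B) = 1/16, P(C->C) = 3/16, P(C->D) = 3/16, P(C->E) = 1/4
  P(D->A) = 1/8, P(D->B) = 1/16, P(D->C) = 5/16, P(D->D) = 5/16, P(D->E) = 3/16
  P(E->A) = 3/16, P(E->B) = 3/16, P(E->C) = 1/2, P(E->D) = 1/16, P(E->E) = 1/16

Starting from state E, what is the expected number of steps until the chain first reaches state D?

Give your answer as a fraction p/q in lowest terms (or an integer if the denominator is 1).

Let h_i = expected steps to first reach D from state i.
Boundary: h_D = 0.
First-step equations for the other states:
  h_A = 1 + 5/16*h_A + 3/8*h_B + 1/8*h_C + 1/8*h_D + 1/16*h_E
  h_B = 1 + 1/16*h_A + 1/16*h_B + 1/4*h_C + 1/16*h_D + 9/16*h_E
  h_C = 1 + 5/16*h_A + 1/16*h_B + 3/16*h_C + 3/16*h_D + 1/4*h_E
  h_E = 1 + 3/16*h_A + 3/16*h_B + 1/2*h_C + 1/16*h_D + 1/16*h_E

Substituting h_D = 0 and rearranging gives the linear system (I - Q) h = 1:
  [11/16, -3/8, -1/8, -1/16] . (h_A, h_B, h_C, h_E) = 1
  [-1/16, 15/16, -1/4, -9/16] . (h_A, h_B, h_C, h_E) = 1
  [-5/16, -1/16, 13/16, -1/4] . (h_A, h_B, h_C, h_E) = 1
  [-3/16, -3/16, -1/2, 15/16] . (h_A, h_B, h_C, h_E) = 1

Solving yields:
  h_A = 43520/4997
  h_B = 45664/4997
  h_C = 40112/4997
  h_E = 44560/4997

Starting state is E, so the expected hitting time is h_E = 44560/4997.

Answer: 44560/4997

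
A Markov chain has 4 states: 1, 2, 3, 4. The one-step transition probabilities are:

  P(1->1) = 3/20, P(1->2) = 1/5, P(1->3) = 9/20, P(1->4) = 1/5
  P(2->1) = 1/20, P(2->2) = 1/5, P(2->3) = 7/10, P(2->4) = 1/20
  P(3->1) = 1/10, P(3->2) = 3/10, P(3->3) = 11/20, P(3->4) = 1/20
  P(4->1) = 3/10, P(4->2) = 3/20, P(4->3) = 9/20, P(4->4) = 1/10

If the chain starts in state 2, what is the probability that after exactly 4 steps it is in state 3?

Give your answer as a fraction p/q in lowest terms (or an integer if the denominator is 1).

Answer: 45671/80000

Derivation:
Computing P^4 by repeated multiplication:
P^1 =
  1: [3/20, 1/5, 9/20, 1/5]
  2: [1/20, 1/5, 7/10, 1/20]
  3: [1/10, 3/10, 11/20, 1/20]
  4: [3/10, 3/20, 9/20, 1/10]
P^2 =
  1: [11/80, 47/200, 109/200, 33/400]
  2: [41/400, 107/400, 57/100, 3/50]
  3: [1/10, 101/400, 29/50, 27/400]
  4: [51/400, 6/25, 213/400, 1/10]
P^3 =
  1: [893/8000, 2003/8000, 2253/4000, 299/4000]
  2: [83/800, 127/500, 4591/8000, 547/8000]
  3: [847/8000, 2037/8000, 4569/8000, 547/8000]
  4: [183/1600, 993/4000, 2253/4000, 593/8000]
P^4 =
  1: [8641/80000, 20207/80000, 91027/160000, 11277/160000]
  2: [8493/80000, 8127/32000, 45671/80000, 11037/160000]
  3: [8499/80000, 40591/160000, 91323/160000, 693/10000]
  4: [17301/160000, 40419/160000, 45471/80000, 5669/80000]

(P^4)[2 -> 3] = 45671/80000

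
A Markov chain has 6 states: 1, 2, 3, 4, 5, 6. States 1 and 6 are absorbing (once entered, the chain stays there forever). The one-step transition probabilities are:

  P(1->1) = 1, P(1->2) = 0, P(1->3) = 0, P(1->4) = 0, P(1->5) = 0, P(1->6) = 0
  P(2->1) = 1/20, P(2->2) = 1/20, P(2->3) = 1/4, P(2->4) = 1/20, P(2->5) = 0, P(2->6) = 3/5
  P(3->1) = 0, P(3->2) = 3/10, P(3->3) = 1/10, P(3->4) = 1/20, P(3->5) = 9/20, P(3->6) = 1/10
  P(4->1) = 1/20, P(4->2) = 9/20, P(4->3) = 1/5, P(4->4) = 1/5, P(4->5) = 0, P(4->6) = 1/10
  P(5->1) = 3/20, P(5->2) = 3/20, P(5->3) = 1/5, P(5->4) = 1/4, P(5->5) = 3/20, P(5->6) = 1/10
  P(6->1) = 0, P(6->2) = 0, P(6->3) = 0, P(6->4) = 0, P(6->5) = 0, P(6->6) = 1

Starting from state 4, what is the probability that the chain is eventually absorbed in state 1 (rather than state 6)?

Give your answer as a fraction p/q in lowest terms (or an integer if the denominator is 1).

Let a_i = P(absorbed in 1 | start in state i).
Boundary conditions: a_1 = 1, a_6 = 0.
For each transient state i, a_i = sum_j P(i->j) * a_j:
  a_2 = 1/20*a_1 + 1/20*a_2 + 1/4*a_3 + 1/20*a_4 + 0*a_5 + 3/5*a_6
  a_3 = 0*a_1 + 3/10*a_2 + 1/10*a_3 + 1/20*a_4 + 9/20*a_5 + 1/10*a_6
  a_4 = 1/20*a_1 + 9/20*a_2 + 1/5*a_3 + 1/5*a_4 + 0*a_5 + 1/10*a_6
  a_5 = 3/20*a_1 + 3/20*a_2 + 1/5*a_3 + 1/4*a_4 + 3/20*a_5 + 1/10*a_6

Substituting a_1 = 1 and a_6 = 0, rearrange to (I - Q) a = r where r[i] = P(i -> 1):
  [19/20, -1/4, -1/20, 0] . (a_2, a_3, a_4, a_5) = 1/20
  [-3/10, 9/10, -1/20, -9/20] . (a_2, a_3, a_4, a_5) = 0
  [-9/20, -1/5, 4/5, 0] . (a_2, a_3, a_4, a_5) = 1/20
  [-3/20, -1/5, -1/4, 17/20] . (a_2, a_3, a_4, a_5) = 3/20

Solving yields:
  a_2 = 865/7664
  a_3 = 5947/30656
  a_4 = 5349/30656
  a_5 = 8993/30656

Starting state is 4, so the absorption probability is a_4 = 5349/30656.

Answer: 5349/30656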